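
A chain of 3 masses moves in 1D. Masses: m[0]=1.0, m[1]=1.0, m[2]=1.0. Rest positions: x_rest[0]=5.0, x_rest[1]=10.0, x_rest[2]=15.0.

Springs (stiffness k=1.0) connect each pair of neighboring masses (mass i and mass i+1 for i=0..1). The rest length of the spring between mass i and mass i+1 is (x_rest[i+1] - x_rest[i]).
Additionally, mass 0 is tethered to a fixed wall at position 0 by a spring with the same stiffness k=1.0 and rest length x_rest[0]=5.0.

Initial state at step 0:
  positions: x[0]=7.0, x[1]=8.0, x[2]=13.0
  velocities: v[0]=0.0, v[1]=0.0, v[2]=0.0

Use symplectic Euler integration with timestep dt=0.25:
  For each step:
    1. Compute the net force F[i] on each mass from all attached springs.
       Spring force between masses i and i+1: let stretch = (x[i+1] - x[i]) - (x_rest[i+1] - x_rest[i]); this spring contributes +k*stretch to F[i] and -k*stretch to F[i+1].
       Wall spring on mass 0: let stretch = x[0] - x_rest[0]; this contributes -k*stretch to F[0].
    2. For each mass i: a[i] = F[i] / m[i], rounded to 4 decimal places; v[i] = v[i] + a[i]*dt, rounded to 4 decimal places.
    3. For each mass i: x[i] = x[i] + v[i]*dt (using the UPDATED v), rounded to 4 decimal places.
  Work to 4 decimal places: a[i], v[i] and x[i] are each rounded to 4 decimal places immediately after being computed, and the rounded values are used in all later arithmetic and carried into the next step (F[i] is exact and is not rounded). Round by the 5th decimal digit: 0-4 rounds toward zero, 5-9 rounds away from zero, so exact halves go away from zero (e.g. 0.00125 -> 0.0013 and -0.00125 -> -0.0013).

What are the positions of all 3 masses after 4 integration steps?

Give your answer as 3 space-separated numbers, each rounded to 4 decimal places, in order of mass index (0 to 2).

Step 0: x=[7.0000 8.0000 13.0000] v=[0.0000 0.0000 0.0000]
Step 1: x=[6.6250 8.2500 13.0000] v=[-1.5000 1.0000 0.0000]
Step 2: x=[5.9375 8.6953 13.0156] v=[-2.7500 1.7813 0.0625]
Step 3: x=[5.0513 9.2383 13.0737] v=[-3.5449 2.1719 0.2324]
Step 4: x=[4.1111 9.7593 13.2046] v=[-3.7610 2.0840 0.5236]

Answer: 4.1111 9.7593 13.2046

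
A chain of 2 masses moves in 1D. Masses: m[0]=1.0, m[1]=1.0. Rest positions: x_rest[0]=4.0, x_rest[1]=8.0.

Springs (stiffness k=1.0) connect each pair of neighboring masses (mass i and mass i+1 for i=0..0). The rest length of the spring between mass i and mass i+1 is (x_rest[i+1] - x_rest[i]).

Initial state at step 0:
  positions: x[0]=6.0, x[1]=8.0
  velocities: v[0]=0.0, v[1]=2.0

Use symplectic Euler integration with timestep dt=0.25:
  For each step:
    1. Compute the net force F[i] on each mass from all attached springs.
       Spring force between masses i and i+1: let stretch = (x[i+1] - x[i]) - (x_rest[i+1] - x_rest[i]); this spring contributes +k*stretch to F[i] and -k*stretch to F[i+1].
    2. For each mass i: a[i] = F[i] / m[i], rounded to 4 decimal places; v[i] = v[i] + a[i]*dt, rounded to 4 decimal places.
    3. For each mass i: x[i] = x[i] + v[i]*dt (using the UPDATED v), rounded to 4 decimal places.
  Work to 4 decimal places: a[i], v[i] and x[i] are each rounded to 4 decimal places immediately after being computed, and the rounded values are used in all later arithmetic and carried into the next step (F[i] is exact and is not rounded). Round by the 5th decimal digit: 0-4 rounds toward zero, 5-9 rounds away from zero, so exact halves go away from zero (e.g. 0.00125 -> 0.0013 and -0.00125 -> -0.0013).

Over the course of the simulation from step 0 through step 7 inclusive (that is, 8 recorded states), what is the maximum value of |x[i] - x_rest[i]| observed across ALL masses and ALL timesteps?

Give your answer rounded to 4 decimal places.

Answer: 4.0901

Derivation:
Step 0: x=[6.0000 8.0000] v=[0.0000 2.0000]
Step 1: x=[5.8750 8.6250] v=[-0.5000 2.5000]
Step 2: x=[5.6719 9.3281] v=[-0.8125 2.8125]
Step 3: x=[5.4473 10.0527] v=[-0.8985 2.8985]
Step 4: x=[5.2605 10.7395] v=[-0.7472 2.7472]
Step 5: x=[5.1661 11.3339] v=[-0.3775 2.3775]
Step 6: x=[5.2072 11.7928] v=[0.1645 1.8356]
Step 7: x=[5.4099 12.0901] v=[0.8109 1.1892]
Max displacement = 4.0901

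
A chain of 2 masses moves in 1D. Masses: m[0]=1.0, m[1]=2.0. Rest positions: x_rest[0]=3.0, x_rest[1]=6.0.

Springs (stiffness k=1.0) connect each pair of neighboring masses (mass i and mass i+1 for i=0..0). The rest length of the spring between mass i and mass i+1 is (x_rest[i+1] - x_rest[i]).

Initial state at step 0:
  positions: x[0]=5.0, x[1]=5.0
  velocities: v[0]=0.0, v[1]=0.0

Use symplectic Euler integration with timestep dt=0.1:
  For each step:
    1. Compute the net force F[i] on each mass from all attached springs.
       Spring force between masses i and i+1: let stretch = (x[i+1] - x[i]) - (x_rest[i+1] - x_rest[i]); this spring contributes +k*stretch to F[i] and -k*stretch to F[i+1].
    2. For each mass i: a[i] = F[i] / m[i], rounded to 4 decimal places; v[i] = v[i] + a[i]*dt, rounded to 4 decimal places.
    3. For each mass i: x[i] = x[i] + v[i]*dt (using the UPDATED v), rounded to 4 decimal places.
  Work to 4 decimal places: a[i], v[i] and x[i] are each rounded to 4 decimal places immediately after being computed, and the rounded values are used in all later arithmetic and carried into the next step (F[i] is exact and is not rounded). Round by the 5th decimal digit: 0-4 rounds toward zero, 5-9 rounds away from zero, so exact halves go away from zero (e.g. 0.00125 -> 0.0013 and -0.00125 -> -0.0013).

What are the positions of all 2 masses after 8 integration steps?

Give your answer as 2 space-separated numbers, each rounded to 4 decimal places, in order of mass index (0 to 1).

Step 0: x=[5.0000 5.0000] v=[0.0000 0.0000]
Step 1: x=[4.9700 5.0150] v=[-0.3000 0.1500]
Step 2: x=[4.9105 5.0448] v=[-0.5955 0.2978]
Step 3: x=[4.8223 5.0889] v=[-0.8821 0.4411]
Step 4: x=[4.7068 5.1467] v=[-1.1554 0.5778]
Step 5: x=[4.5657 5.2173] v=[-1.4114 0.7058]
Step 6: x=[4.4011 5.2996] v=[-1.6462 0.8232]
Step 7: x=[4.2155 5.3924] v=[-1.8564 0.9283]
Step 8: x=[4.0116 5.4944] v=[-2.0387 1.0195]

Answer: 4.0116 5.4944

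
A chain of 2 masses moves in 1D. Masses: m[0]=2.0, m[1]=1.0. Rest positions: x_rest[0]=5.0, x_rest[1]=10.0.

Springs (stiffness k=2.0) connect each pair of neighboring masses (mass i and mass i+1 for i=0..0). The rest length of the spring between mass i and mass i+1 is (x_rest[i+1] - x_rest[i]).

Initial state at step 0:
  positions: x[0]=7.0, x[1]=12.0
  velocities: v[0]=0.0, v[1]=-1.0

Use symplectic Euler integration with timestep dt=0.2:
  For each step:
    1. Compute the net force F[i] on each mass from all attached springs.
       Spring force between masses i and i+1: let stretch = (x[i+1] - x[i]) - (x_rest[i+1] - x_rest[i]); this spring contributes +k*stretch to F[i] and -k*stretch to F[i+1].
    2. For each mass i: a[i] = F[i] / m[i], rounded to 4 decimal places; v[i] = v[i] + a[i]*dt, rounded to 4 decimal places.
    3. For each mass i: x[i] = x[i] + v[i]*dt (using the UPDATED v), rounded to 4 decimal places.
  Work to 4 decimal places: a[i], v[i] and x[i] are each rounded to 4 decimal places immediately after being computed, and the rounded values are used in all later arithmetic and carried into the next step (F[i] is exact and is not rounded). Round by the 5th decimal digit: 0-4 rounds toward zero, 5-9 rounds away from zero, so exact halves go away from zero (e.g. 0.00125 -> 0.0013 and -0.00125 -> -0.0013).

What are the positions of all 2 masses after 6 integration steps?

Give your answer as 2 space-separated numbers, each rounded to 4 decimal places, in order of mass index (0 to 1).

Step 0: x=[7.0000 12.0000] v=[0.0000 -1.0000]
Step 1: x=[7.0000 11.8000] v=[0.0000 -1.0000]
Step 2: x=[6.9920 11.6160] v=[-0.0400 -0.9200]
Step 3: x=[6.9690 11.4621] v=[-0.1152 -0.7696]
Step 4: x=[6.9257 11.3487] v=[-0.2166 -0.5668]
Step 5: x=[6.8593 11.2815] v=[-0.3320 -0.3360]
Step 6: x=[6.7698 11.2605] v=[-0.4476 -0.1049]

Answer: 6.7698 11.2605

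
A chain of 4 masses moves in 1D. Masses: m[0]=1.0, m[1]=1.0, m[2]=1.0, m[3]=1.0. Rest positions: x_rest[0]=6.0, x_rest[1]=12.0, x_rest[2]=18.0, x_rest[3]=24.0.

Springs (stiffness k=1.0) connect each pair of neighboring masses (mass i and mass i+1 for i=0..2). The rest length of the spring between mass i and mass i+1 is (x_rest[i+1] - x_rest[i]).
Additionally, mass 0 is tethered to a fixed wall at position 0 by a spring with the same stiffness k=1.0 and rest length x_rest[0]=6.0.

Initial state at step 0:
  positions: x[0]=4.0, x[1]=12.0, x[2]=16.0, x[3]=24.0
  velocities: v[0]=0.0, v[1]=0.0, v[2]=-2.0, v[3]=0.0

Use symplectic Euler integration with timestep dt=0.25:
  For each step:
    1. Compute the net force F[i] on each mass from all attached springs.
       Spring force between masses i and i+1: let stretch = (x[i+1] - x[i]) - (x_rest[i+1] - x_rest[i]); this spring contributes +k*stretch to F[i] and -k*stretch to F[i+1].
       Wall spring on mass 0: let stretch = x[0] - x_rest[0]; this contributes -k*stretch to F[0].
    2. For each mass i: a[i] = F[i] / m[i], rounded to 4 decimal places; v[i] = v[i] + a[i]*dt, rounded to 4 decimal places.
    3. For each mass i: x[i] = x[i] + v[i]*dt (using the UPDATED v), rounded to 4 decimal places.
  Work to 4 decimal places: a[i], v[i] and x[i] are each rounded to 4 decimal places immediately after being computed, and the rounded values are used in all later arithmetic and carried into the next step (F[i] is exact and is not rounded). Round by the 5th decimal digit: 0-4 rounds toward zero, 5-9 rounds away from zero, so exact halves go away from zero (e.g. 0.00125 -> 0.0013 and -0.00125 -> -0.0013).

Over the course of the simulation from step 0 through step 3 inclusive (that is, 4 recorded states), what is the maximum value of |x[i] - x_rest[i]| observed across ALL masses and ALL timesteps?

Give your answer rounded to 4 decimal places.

Step 0: x=[4.0000 12.0000 16.0000 24.0000] v=[0.0000 0.0000 -2.0000 0.0000]
Step 1: x=[4.2500 11.7500 15.7500 23.8750] v=[1.0000 -1.0000 -1.0000 -0.5000]
Step 2: x=[4.7031 11.2813 15.7578 23.6172] v=[1.8125 -1.8750 0.0313 -1.0313]
Step 3: x=[5.2734 10.6812 15.9771 23.2432] v=[2.2813 -2.4004 0.8770 -1.4962]
Max displacement = 2.2500

Answer: 2.2500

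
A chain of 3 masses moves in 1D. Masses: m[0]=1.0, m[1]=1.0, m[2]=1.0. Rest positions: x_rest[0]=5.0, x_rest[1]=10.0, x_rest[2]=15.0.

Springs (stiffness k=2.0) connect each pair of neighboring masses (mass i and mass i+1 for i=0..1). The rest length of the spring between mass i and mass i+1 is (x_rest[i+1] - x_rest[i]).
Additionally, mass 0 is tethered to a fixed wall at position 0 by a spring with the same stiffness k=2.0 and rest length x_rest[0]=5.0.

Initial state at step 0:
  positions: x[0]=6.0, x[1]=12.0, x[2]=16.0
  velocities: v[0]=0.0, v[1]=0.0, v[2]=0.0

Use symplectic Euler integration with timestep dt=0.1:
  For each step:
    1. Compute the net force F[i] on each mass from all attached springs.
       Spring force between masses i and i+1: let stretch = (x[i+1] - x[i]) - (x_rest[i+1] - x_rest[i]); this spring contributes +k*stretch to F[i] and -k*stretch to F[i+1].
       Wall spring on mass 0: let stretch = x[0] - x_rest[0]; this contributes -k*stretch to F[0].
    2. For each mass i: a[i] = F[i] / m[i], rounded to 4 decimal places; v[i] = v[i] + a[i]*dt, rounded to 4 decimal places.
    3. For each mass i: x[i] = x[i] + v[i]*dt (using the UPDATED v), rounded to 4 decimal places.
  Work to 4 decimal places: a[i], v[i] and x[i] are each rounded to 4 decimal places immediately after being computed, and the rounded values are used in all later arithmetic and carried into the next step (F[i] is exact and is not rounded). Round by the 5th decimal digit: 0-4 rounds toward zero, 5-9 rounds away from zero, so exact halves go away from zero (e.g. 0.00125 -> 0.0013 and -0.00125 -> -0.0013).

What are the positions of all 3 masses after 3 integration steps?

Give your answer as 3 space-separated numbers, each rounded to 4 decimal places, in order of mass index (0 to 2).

Answer: 5.9961 11.7699 16.1141

Derivation:
Step 0: x=[6.0000 12.0000 16.0000] v=[0.0000 0.0000 0.0000]
Step 1: x=[6.0000 11.9600 16.0200] v=[0.0000 -0.4000 0.2000]
Step 2: x=[5.9992 11.8820 16.0588] v=[-0.0080 -0.7800 0.3880]
Step 3: x=[5.9961 11.7699 16.1141] v=[-0.0313 -1.1212 0.5526]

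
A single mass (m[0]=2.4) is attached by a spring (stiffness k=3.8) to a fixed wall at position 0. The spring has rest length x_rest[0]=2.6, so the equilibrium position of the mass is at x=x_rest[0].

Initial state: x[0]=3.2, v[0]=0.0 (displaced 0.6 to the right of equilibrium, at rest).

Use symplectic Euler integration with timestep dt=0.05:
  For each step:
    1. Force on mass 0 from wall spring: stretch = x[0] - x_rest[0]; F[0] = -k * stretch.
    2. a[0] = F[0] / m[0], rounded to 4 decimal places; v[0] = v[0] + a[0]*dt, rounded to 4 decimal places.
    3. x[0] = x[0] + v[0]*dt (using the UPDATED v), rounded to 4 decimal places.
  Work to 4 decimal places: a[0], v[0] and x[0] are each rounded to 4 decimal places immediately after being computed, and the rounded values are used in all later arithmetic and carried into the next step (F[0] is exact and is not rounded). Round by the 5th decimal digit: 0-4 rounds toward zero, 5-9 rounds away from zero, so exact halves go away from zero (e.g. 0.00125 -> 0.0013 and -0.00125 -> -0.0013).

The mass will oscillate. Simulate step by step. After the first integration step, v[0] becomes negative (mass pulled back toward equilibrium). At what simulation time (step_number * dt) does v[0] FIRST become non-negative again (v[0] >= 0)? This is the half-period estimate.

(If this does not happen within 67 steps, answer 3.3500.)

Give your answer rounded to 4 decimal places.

Answer: 2.5000

Derivation:
Step 0: x=[3.2000] v=[0.0000]
Step 1: x=[3.1976] v=[-0.0475]
Step 2: x=[3.1929] v=[-0.0948]
Step 3: x=[3.1858] v=[-0.1417]
Step 4: x=[3.1764] v=[-0.1881]
Step 5: x=[3.1647] v=[-0.2337]
Step 6: x=[3.1508] v=[-0.2784]
Step 7: x=[3.1347] v=[-0.3220]
Step 8: x=[3.1165] v=[-0.3643]
Step 9: x=[3.0962] v=[-0.4052]
Step 10: x=[3.0740] v=[-0.4445]
Step 11: x=[3.0499] v=[-0.4820]
Step 12: x=[3.0240] v=[-0.5176]
Step 13: x=[2.9964] v=[-0.5512]
Step 14: x=[2.9673] v=[-0.5826]
Step 15: x=[2.9367] v=[-0.6117]
Step 16: x=[2.9048] v=[-0.6384]
Step 17: x=[2.8717] v=[-0.6625]
Step 18: x=[2.8375] v=[-0.6840]
Step 19: x=[2.8024] v=[-0.7028]
Step 20: x=[2.7665] v=[-0.7188]
Step 21: x=[2.7299] v=[-0.7320]
Step 22: x=[2.6928] v=[-0.7423]
Step 23: x=[2.6553] v=[-0.7496]
Step 24: x=[2.6176] v=[-0.7540]
Step 25: x=[2.5798] v=[-0.7554]
Step 26: x=[2.5421] v=[-0.7538]
Step 27: x=[2.5046] v=[-0.7492]
Step 28: x=[2.4675] v=[-0.7416]
Step 29: x=[2.4309] v=[-0.7311]
Step 30: x=[2.3950] v=[-0.7177]
Step 31: x=[2.3599] v=[-0.7015]
Step 32: x=[2.3258] v=[-0.6825]
Step 33: x=[2.2928] v=[-0.6608]
Step 34: x=[2.2610] v=[-0.6365]
Step 35: x=[2.2305] v=[-0.6097]
Step 36: x=[2.2015] v=[-0.5805]
Step 37: x=[2.1741] v=[-0.5490]
Step 38: x=[2.1483] v=[-0.5153]
Step 39: x=[2.1243] v=[-0.4795]
Step 40: x=[2.1022] v=[-0.4418]
Step 41: x=[2.0821] v=[-0.4024]
Step 42: x=[2.0640] v=[-0.3614]
Step 43: x=[2.0481] v=[-0.3190]
Step 44: x=[2.0343] v=[-0.2753]
Step 45: x=[2.0228] v=[-0.2305]
Step 46: x=[2.0136] v=[-0.1848]
Step 47: x=[2.0067] v=[-0.1384]
Step 48: x=[2.0021] v=[-0.0914]
Step 49: x=[1.9999] v=[-0.0441]
Step 50: x=[2.0001] v=[0.0034]
First v>=0 after going negative at step 50, time=2.5000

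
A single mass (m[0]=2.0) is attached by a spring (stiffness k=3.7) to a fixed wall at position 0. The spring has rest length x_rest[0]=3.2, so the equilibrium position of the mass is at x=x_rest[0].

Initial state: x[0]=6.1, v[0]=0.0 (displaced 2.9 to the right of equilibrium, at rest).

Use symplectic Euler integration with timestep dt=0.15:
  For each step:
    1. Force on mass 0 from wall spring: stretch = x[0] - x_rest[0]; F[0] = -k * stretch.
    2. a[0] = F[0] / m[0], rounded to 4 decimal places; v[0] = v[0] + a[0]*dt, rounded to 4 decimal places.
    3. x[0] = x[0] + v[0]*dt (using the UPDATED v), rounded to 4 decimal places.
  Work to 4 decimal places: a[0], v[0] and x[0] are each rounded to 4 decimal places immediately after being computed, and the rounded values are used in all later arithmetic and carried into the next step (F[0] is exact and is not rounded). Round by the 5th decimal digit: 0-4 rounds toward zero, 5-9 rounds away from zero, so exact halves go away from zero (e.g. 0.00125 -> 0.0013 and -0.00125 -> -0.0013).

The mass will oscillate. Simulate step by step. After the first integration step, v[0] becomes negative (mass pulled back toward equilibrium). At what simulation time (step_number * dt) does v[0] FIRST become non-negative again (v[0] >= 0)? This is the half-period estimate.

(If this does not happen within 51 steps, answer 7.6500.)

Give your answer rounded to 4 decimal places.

Step 0: x=[6.1000] v=[0.0000]
Step 1: x=[5.9793] v=[-0.8048]
Step 2: x=[5.7429] v=[-1.5761]
Step 3: x=[5.4006] v=[-2.2818]
Step 4: x=[4.9667] v=[-2.8925]
Step 5: x=[4.4593] v=[-3.3828]
Step 6: x=[3.8995] v=[-3.7323]
Step 7: x=[3.3105] v=[-3.9264]
Step 8: x=[2.7169] v=[-3.9571]
Step 9: x=[2.1435] v=[-3.8230]
Step 10: x=[1.6140] v=[-3.5298]
Step 11: x=[1.1505] v=[-3.0897]
Step 12: x=[0.7724] v=[-2.5210]
Step 13: x=[0.4953] v=[-1.8473]
Step 14: x=[0.3308] v=[-1.0967]
Step 15: x=[0.2857] v=[-0.3005]
Step 16: x=[0.3619] v=[0.5082]
First v>=0 after going negative at step 16, time=2.4000

Answer: 2.4000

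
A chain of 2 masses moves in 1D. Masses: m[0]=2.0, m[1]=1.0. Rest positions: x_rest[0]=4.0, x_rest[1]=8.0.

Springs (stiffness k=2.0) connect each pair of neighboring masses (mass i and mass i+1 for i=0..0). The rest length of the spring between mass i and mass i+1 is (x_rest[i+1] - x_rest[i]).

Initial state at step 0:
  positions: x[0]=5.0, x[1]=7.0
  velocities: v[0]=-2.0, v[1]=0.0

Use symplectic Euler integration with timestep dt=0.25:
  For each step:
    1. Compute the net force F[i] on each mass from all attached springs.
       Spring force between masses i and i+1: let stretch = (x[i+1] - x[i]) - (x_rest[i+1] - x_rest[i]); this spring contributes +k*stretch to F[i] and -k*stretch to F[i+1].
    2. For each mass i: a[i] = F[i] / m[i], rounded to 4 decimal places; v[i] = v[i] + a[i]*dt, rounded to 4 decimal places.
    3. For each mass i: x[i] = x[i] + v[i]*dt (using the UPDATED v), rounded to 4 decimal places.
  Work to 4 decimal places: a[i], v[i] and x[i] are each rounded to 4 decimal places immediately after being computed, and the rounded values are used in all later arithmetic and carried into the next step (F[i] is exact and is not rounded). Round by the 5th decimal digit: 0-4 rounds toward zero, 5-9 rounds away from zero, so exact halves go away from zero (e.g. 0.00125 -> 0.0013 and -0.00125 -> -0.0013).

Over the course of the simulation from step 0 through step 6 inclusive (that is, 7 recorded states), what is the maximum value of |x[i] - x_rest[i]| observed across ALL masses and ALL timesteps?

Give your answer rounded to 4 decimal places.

Answer: 2.5150

Derivation:
Step 0: x=[5.0000 7.0000] v=[-2.0000 0.0000]
Step 1: x=[4.3750 7.2500] v=[-2.5000 1.0000]
Step 2: x=[3.6797 7.6406] v=[-2.7813 1.5625]
Step 3: x=[2.9819 8.0361] v=[-2.7911 1.5821]
Step 4: x=[2.3500 8.2999] v=[-2.5276 1.0550]
Step 5: x=[1.8400 8.3199] v=[-2.0401 0.0801]
Step 6: x=[1.4850 8.0299] v=[-1.4201 -1.1599]
Max displacement = 2.5150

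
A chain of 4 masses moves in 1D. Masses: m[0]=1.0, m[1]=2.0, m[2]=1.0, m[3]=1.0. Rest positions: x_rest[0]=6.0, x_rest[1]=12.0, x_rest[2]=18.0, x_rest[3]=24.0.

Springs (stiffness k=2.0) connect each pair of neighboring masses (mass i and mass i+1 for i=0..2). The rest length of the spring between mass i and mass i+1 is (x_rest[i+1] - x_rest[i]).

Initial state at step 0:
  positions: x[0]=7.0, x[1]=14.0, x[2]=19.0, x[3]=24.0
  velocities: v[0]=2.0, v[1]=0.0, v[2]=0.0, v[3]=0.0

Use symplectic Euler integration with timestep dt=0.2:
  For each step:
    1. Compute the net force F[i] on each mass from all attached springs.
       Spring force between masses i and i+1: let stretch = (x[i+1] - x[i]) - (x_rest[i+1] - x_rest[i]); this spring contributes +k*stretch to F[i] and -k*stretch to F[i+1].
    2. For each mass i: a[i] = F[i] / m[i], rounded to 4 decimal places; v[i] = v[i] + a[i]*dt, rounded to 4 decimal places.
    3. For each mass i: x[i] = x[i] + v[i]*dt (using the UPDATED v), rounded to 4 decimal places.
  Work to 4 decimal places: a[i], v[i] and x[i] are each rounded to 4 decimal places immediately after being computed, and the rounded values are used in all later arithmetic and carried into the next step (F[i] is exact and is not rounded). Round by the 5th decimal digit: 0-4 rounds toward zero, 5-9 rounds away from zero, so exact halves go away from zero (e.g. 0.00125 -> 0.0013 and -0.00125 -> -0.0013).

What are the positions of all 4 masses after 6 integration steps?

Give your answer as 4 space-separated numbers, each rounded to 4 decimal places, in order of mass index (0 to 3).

Step 0: x=[7.0000 14.0000 19.0000 24.0000] v=[2.0000 0.0000 0.0000 0.0000]
Step 1: x=[7.4800 13.9200 19.0000 24.0800] v=[2.4000 -0.4000 0.0000 0.4000]
Step 2: x=[7.9952 13.7856 19.0000 24.2336] v=[2.5760 -0.6720 0.0000 0.7680]
Step 3: x=[8.4936 13.6282 19.0015 24.4485] v=[2.4922 -0.7872 0.0077 1.0746]
Step 4: x=[8.9228 13.4803 19.0089 24.7077] v=[2.1460 -0.7395 0.0372 1.2958]
Step 5: x=[9.2366 13.3712 19.0300 24.9910] v=[1.5690 -0.5453 0.1053 1.4163]
Step 6: x=[9.4012 13.3231 19.0752 25.2774] v=[0.8228 -0.2405 0.2262 1.4319]

Answer: 9.4012 13.3231 19.0752 25.2774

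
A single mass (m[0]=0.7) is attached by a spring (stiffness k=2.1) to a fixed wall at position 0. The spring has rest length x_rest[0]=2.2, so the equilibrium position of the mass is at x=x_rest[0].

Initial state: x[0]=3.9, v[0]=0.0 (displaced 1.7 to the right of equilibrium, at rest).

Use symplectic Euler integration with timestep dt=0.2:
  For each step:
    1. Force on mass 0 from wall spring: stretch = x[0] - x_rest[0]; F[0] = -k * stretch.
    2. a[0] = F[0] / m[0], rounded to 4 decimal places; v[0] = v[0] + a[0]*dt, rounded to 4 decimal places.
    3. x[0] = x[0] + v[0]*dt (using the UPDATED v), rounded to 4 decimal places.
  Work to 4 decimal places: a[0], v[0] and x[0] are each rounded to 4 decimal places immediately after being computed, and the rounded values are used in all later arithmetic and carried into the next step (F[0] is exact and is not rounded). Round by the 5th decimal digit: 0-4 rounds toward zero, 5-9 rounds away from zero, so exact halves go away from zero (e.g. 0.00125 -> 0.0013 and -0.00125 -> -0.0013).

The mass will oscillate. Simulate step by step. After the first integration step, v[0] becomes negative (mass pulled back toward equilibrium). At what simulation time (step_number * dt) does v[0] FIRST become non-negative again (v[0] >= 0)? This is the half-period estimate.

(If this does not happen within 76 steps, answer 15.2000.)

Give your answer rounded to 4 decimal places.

Answer: 2.0000

Derivation:
Step 0: x=[3.9000] v=[0.0000]
Step 1: x=[3.6960] v=[-1.0200]
Step 2: x=[3.3125] v=[-1.9176]
Step 3: x=[2.7955] v=[-2.5851]
Step 4: x=[2.2070] v=[-2.9424]
Step 5: x=[1.6177] v=[-2.9466]
Step 6: x=[1.0983] v=[-2.5972]
Step 7: x=[0.7111] v=[-1.9362]
Step 8: x=[0.5025] v=[-1.0429]
Step 9: x=[0.4976] v=[-0.0244]
Step 10: x=[0.6970] v=[0.9970]
First v>=0 after going negative at step 10, time=2.0000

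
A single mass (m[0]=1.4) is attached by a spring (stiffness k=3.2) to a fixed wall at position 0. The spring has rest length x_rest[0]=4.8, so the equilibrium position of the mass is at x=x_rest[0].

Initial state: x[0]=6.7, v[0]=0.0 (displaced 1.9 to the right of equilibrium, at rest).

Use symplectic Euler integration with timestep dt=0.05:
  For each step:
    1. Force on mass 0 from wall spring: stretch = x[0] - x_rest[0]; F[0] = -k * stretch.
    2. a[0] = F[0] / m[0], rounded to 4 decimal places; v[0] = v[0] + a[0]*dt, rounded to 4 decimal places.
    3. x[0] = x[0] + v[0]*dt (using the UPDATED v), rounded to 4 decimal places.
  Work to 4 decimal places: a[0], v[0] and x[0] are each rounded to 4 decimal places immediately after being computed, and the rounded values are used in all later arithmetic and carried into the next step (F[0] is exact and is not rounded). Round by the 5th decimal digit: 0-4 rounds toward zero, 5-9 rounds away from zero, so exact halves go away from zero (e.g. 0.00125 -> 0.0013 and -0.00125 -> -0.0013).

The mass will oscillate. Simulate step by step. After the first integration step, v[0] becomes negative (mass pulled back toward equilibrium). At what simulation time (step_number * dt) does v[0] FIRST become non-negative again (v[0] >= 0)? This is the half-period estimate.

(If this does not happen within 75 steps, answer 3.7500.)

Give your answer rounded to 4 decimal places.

Step 0: x=[6.7000] v=[0.0000]
Step 1: x=[6.6891] v=[-0.2171]
Step 2: x=[6.6675] v=[-0.4330]
Step 3: x=[6.6352] v=[-0.6464]
Step 4: x=[6.5924] v=[-0.8561]
Step 5: x=[6.5394] v=[-1.0609]
Step 6: x=[6.4764] v=[-1.2597]
Step 7: x=[6.4038] v=[-1.4513]
Step 8: x=[6.3221] v=[-1.6346]
Step 9: x=[6.2317] v=[-1.8086]
Step 10: x=[6.1331] v=[-1.9722]
Step 11: x=[6.0269] v=[-2.1246]
Step 12: x=[5.9137] v=[-2.2648]
Step 13: x=[5.7941] v=[-2.3921]
Step 14: x=[5.6688] v=[-2.5057]
Step 15: x=[5.5386] v=[-2.6050]
Step 16: x=[5.4041] v=[-2.6894]
Step 17: x=[5.2662] v=[-2.7584]
Step 18: x=[5.1256] v=[-2.8117]
Step 19: x=[4.9832] v=[-2.8489]
Step 20: x=[4.8397] v=[-2.8698]
Step 21: x=[4.6960] v=[-2.8743]
Step 22: x=[4.5529] v=[-2.8624]
Step 23: x=[4.4112] v=[-2.8342]
Step 24: x=[4.2717] v=[-2.7898]
Step 25: x=[4.1352] v=[-2.7294]
Step 26: x=[4.0025] v=[-2.6534]
Step 27: x=[3.8744] v=[-2.5623]
Step 28: x=[3.7516] v=[-2.4565]
Step 29: x=[3.6348] v=[-2.3367]
Step 30: x=[3.5246] v=[-2.2035]
Step 31: x=[3.4217] v=[-2.0577]
Step 32: x=[3.3267] v=[-1.9002]
Step 33: x=[3.2401] v=[-1.7318]
Step 34: x=[3.1624] v=[-1.5535]
Step 35: x=[3.0941] v=[-1.3663]
Step 36: x=[3.0355] v=[-1.1713]
Step 37: x=[2.9870] v=[-0.9696]
Step 38: x=[2.9489] v=[-0.7624]
Step 39: x=[2.9214] v=[-0.5508]
Step 40: x=[2.9046] v=[-0.3361]
Step 41: x=[2.8986] v=[-0.1195]
Step 42: x=[2.9035] v=[0.0978]
First v>=0 after going negative at step 42, time=2.1000

Answer: 2.1000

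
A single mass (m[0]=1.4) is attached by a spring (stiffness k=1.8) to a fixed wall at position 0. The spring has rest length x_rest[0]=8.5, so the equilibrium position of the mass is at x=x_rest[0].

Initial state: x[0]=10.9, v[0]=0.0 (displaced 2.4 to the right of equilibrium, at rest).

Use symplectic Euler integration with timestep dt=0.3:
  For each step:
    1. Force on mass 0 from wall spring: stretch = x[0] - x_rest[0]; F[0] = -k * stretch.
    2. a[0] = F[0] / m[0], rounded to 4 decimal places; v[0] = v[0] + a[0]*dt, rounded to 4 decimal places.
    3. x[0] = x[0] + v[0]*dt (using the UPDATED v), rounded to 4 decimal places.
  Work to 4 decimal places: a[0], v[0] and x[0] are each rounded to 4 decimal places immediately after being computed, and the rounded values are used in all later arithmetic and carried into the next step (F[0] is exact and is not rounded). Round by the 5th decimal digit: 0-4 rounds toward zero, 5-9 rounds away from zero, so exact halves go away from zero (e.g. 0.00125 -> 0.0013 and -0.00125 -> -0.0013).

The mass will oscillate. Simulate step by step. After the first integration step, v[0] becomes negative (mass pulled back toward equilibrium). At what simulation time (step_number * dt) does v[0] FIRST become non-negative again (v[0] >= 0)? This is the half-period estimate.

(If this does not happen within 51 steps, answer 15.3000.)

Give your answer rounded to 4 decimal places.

Answer: 3.0000

Derivation:
Step 0: x=[10.9000] v=[0.0000]
Step 1: x=[10.6223] v=[-0.9257]
Step 2: x=[10.0990] v=[-1.7443]
Step 3: x=[9.3907] v=[-2.3611]
Step 4: x=[8.5793] v=[-2.7047]
Step 5: x=[7.7587] v=[-2.7353]
Step 6: x=[7.0239] v=[-2.4494]
Step 7: x=[6.4599] v=[-1.8801]
Step 8: x=[6.1319] v=[-1.0932]
Step 9: x=[6.0780] v=[-0.1798]
Step 10: x=[6.3043] v=[0.7544]
First v>=0 after going negative at step 10, time=3.0000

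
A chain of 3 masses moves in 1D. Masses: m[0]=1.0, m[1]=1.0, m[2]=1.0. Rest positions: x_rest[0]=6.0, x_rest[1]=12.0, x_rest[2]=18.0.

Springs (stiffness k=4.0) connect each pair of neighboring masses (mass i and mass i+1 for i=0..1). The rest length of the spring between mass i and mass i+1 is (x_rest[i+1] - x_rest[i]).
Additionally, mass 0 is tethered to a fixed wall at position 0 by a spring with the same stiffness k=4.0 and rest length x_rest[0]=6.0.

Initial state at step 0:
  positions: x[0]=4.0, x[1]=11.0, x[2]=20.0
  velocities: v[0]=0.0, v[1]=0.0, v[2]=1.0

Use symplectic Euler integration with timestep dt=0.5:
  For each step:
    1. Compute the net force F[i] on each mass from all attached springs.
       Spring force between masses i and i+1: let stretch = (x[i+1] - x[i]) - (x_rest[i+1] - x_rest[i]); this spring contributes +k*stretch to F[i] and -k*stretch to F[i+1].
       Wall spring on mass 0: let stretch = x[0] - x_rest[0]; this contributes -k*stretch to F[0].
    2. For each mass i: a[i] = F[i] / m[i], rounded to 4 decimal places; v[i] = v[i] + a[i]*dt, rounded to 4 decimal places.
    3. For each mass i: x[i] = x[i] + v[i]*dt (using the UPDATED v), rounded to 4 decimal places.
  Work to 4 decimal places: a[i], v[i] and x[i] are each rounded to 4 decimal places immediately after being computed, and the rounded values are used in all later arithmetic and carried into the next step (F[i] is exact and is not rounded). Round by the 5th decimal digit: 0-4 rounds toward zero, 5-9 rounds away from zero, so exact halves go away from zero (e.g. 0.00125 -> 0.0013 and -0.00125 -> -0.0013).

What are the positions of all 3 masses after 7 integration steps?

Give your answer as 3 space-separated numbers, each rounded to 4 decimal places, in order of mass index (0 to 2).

Step 0: x=[4.0000 11.0000 20.0000] v=[0.0000 0.0000 1.0000]
Step 1: x=[7.0000 13.0000 17.5000] v=[6.0000 4.0000 -5.0000]
Step 2: x=[9.0000 13.5000 16.5000] v=[4.0000 1.0000 -2.0000]
Step 3: x=[6.5000 12.5000 18.5000] v=[-5.0000 -2.0000 4.0000]
Step 4: x=[3.5000 11.5000 20.5000] v=[-6.0000 -2.0000 4.0000]
Step 5: x=[5.0000 11.5000 19.5000] v=[3.0000 0.0000 -2.0000]
Step 6: x=[8.0000 13.0000 16.5000] v=[6.0000 3.0000 -6.0000]
Step 7: x=[8.0000 13.0000 16.0000] v=[0.0000 0.0000 -1.0000]

Answer: 8.0000 13.0000 16.0000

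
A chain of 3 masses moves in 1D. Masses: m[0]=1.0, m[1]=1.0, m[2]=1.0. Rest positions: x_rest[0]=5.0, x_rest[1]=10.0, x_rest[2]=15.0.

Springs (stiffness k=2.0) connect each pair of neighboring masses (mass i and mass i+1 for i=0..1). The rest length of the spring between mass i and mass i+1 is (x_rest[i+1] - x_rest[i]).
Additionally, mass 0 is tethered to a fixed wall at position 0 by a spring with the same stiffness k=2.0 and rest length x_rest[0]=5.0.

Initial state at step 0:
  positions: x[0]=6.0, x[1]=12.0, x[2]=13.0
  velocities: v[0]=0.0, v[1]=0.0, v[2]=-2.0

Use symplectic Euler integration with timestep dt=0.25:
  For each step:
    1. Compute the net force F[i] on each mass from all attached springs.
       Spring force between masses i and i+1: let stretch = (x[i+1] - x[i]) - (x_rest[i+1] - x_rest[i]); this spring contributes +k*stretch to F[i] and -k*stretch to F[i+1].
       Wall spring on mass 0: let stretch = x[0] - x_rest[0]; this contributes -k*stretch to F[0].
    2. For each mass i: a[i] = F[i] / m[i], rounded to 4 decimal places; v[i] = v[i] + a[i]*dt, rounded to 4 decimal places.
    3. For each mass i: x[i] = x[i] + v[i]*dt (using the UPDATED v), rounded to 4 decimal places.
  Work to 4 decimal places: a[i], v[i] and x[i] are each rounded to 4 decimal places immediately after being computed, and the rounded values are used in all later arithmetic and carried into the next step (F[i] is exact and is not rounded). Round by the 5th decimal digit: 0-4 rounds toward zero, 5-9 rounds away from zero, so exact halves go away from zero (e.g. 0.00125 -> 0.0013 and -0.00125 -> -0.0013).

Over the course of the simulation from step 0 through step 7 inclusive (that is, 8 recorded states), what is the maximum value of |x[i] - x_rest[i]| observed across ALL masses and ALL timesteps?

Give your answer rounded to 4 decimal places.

Step 0: x=[6.0000 12.0000 13.0000] v=[0.0000 0.0000 -2.0000]
Step 1: x=[6.0000 11.3750 13.0000] v=[0.0000 -2.5000 0.0000]
Step 2: x=[5.9219 10.2813 13.4219] v=[-0.3125 -4.3750 1.6875]
Step 3: x=[5.6485 9.0352 14.0762] v=[-1.0938 -4.9844 2.6172]
Step 4: x=[5.0923 7.9959 14.7254] v=[-2.2247 -4.1573 2.5967]
Step 5: x=[4.2625 7.4348 15.1584] v=[-3.3191 -2.2444 1.7320]
Step 6: x=[3.2965 7.4426 15.2510] v=[-3.8642 0.0313 0.3702]
Step 7: x=[2.4367 7.9082 14.9925] v=[-3.4394 1.8625 -1.0340]
Max displacement = 2.5652

Answer: 2.5652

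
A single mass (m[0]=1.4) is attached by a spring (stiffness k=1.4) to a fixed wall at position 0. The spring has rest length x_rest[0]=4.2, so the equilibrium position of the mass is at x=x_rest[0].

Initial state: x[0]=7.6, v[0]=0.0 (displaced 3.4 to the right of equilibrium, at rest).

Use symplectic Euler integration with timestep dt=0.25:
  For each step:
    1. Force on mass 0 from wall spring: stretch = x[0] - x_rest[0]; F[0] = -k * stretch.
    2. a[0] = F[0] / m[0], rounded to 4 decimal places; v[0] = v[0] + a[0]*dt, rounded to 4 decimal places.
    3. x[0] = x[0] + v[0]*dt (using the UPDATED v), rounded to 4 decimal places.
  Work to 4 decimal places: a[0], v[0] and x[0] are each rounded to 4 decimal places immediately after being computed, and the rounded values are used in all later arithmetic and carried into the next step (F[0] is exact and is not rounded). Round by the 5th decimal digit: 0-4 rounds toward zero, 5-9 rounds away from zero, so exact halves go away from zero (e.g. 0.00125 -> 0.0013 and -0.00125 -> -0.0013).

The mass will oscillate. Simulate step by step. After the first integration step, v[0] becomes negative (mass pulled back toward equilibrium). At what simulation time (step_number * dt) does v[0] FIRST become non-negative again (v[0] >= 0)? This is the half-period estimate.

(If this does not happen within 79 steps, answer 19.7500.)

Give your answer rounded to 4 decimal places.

Answer: 3.2500

Derivation:
Step 0: x=[7.6000] v=[0.0000]
Step 1: x=[7.3875] v=[-0.8500]
Step 2: x=[6.9758] v=[-1.6469]
Step 3: x=[6.3906] v=[-2.3409]
Step 4: x=[5.6685] v=[-2.8886]
Step 5: x=[4.8546] v=[-3.2557]
Step 6: x=[3.9998] v=[-3.4194]
Step 7: x=[3.1575] v=[-3.3694]
Step 8: x=[2.3803] v=[-3.1088]
Step 9: x=[1.7168] v=[-2.6539]
Step 10: x=[1.2085] v=[-2.0331]
Step 11: x=[0.8872] v=[-1.2852]
Step 12: x=[0.7730] v=[-0.4570]
Step 13: x=[0.8730] v=[0.3998]
First v>=0 after going negative at step 13, time=3.2500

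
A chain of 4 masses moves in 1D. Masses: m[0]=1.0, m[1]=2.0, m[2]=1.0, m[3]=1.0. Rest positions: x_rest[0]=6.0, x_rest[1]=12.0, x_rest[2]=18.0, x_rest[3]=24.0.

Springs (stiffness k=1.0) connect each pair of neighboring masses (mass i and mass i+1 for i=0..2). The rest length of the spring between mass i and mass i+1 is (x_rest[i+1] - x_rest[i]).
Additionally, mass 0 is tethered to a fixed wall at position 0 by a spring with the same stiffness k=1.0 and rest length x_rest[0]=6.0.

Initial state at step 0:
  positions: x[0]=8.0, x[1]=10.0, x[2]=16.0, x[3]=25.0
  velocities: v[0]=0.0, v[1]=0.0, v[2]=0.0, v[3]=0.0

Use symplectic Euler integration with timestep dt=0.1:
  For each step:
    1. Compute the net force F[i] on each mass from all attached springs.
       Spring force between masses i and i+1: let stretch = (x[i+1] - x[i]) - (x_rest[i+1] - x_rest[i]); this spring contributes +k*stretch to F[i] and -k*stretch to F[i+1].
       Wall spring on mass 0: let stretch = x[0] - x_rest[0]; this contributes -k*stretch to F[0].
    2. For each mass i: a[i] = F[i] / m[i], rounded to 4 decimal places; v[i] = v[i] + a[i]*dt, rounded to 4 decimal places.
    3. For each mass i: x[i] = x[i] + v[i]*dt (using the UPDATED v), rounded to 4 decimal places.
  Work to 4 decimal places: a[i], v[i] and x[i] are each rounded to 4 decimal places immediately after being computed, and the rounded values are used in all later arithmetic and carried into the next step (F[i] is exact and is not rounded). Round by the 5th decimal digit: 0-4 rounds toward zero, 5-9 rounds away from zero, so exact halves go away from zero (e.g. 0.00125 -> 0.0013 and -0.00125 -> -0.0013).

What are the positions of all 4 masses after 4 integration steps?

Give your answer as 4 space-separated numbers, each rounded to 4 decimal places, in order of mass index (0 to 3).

Step 0: x=[8.0000 10.0000 16.0000 25.0000] v=[0.0000 0.0000 0.0000 0.0000]
Step 1: x=[7.9400 10.0200 16.0300 24.9700] v=[-0.6000 0.2000 0.3000 -0.3000]
Step 2: x=[7.8214 10.0597 16.0893 24.9106] v=[-1.1860 0.3965 0.5930 -0.5940]
Step 3: x=[7.6470 10.1183 16.1765 24.8230] v=[-1.7443 0.5861 0.8722 -0.8761]
Step 4: x=[7.4208 10.1949 16.2896 24.7089] v=[-2.2619 0.7655 1.1310 -1.1408]

Answer: 7.4208 10.1949 16.2896 24.7089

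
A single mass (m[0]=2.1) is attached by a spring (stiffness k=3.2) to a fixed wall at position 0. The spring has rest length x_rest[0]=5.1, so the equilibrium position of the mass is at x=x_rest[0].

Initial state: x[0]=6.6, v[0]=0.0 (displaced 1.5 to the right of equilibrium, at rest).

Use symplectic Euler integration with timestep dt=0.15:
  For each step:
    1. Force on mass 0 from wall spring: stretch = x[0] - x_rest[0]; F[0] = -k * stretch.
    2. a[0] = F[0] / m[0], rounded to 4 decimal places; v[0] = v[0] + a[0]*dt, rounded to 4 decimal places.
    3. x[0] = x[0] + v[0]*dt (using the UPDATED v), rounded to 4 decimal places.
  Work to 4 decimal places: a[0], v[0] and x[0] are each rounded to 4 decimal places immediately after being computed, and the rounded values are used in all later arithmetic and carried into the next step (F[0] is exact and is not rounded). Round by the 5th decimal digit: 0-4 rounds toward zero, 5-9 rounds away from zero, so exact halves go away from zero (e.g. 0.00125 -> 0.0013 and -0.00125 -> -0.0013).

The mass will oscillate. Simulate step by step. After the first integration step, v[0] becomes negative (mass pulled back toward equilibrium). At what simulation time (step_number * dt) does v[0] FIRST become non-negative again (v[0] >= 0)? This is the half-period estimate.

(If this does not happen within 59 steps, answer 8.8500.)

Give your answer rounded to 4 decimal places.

Step 0: x=[6.6000] v=[0.0000]
Step 1: x=[6.5486] v=[-0.3429]
Step 2: x=[6.4475] v=[-0.6740]
Step 3: x=[6.3002] v=[-0.9820]
Step 4: x=[6.1118] v=[-1.2563]
Step 5: x=[5.8887] v=[-1.4876]
Step 6: x=[5.6385] v=[-1.6679]
Step 7: x=[5.3699] v=[-1.7910]
Step 8: x=[5.0920] v=[-1.8527]
Step 9: x=[4.8144] v=[-1.8509]
Step 10: x=[4.5466] v=[-1.7856]
Step 11: x=[4.2977] v=[-1.6591]
Step 12: x=[4.0763] v=[-1.4757]
Step 13: x=[3.8900] v=[-1.2417]
Step 14: x=[3.7452] v=[-0.9651]
Step 15: x=[3.6469] v=[-0.6554]
Step 16: x=[3.5984] v=[-0.3233]
Step 17: x=[3.6014] v=[0.0199]
First v>=0 after going negative at step 17, time=2.5500

Answer: 2.5500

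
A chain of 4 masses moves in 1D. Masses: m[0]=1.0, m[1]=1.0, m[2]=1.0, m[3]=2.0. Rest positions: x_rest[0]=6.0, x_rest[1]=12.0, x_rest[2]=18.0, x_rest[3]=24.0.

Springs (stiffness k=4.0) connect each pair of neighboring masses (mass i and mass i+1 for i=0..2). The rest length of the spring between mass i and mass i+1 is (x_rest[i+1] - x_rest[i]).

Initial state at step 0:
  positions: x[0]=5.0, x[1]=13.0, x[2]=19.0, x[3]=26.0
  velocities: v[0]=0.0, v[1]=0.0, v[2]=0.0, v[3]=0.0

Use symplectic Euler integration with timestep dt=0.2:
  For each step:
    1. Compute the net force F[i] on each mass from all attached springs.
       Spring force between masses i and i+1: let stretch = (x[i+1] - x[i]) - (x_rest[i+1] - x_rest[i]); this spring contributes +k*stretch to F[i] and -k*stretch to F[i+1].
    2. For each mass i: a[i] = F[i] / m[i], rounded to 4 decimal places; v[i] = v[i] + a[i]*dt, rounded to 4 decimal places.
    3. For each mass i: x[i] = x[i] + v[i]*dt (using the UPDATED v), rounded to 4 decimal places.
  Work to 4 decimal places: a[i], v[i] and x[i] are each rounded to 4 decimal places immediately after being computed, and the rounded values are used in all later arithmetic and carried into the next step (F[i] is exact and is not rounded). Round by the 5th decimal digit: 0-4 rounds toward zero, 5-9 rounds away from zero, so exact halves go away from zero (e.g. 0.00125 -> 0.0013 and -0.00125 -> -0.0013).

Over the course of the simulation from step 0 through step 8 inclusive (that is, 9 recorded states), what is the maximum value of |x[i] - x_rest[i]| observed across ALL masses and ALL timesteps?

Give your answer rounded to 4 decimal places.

Answer: 2.1008

Derivation:
Step 0: x=[5.0000 13.0000 19.0000 26.0000] v=[0.0000 0.0000 0.0000 0.0000]
Step 1: x=[5.3200 12.6800 19.1600 25.9200] v=[1.6000 -1.6000 0.8000 -0.4000]
Step 2: x=[5.8576 12.2192 19.3648 25.7792] v=[2.6880 -2.3040 1.0240 -0.7040]
Step 3: x=[6.4531 11.8838 19.4526 25.6052] v=[2.9773 -1.6768 0.4390 -0.8698]
Step 4: x=[6.9575 11.8905 19.3138 25.4190] v=[2.5219 0.0337 -0.6940 -0.9308]
Step 5: x=[7.2912 12.2957 18.9641 25.2244] v=[1.6683 2.0259 -1.7485 -0.9729]
Step 6: x=[7.4656 12.9671 18.5491 25.0090] v=[0.8719 3.3570 -2.0750 -1.0770]
Step 7: x=[7.5602 13.6514 18.2746 24.7568] v=[0.4731 3.4214 -1.3727 -1.2610]
Step 8: x=[7.6694 14.1008 18.2975 24.4660] v=[0.5461 2.2470 0.1145 -1.4539]
Max displacement = 2.1008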